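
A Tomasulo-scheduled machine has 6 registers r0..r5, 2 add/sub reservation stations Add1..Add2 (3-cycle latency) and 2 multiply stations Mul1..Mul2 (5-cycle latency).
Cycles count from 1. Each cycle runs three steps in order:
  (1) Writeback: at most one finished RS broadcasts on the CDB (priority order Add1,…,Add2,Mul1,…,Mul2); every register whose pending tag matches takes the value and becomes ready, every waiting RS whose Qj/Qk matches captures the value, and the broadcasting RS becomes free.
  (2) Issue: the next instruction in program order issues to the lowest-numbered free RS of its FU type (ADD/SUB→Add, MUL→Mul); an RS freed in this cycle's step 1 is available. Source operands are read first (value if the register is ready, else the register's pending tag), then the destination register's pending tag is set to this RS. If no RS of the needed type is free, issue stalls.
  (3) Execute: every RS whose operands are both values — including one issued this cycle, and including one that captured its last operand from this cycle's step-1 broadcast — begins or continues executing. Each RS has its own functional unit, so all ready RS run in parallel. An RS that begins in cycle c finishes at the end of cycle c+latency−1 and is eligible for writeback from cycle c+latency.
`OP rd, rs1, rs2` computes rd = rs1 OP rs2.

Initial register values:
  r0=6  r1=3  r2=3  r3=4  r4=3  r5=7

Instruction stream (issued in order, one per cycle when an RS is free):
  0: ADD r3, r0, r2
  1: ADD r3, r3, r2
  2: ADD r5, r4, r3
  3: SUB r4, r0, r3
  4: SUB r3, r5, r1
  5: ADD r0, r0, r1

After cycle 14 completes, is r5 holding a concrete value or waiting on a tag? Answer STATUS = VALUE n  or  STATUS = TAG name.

STATUS = VALUE 15

cycle 1: issue ADD r3<-Add1 // r0:6,r1:3,r2:3,r3:Add1,r4:3,r5:7
cycle 2: issue ADD r3<-Add2 // r0:6,r1:3,r2:3,r3:Add2,r4:3,r5:7
cycle 3: stall // r0:6,r1:3,r2:3,r3:Add2,r4:3,r5:7
cycle 4: CDB Add1=9; issue ADD r5<-Add1 // r0:6,r1:3,r2:3,r3:Add2,r4:3,r5:Add1
cycle 5: stall // r0:6,r1:3,r2:3,r3:Add2,r4:3,r5:Add1
cycle 6: stall // r0:6,r1:3,r2:3,r3:Add2,r4:3,r5:Add1
cycle 7: CDB Add2=12; issue SUB r4<-Add2 // r0:6,r1:3,r2:3,r3:12,r4:Add2,r5:Add1
cycle 8: stall // r0:6,r1:3,r2:3,r3:12,r4:Add2,r5:Add1
cycle 9: stall // r0:6,r1:3,r2:3,r3:12,r4:Add2,r5:Add1
cycle 10: CDB Add1=15; issue SUB r3<-Add1 // r0:6,r1:3,r2:3,r3:Add1,r4:Add2,r5:15
cycle 11: CDB Add2=-6; issue ADD r0<-Add2 // r0:Add2,r1:3,r2:3,r3:Add1,r4:-6,r5:15
cycle 12: - // r0:Add2,r1:3,r2:3,r3:Add1,r4:-6,r5:15
cycle 13: CDB Add1=12 // r0:Add2,r1:3,r2:3,r3:12,r4:-6,r5:15
cycle 14: CDB Add2=9 // r0:9,r1:3,r2:3,r3:12,r4:-6,r5:15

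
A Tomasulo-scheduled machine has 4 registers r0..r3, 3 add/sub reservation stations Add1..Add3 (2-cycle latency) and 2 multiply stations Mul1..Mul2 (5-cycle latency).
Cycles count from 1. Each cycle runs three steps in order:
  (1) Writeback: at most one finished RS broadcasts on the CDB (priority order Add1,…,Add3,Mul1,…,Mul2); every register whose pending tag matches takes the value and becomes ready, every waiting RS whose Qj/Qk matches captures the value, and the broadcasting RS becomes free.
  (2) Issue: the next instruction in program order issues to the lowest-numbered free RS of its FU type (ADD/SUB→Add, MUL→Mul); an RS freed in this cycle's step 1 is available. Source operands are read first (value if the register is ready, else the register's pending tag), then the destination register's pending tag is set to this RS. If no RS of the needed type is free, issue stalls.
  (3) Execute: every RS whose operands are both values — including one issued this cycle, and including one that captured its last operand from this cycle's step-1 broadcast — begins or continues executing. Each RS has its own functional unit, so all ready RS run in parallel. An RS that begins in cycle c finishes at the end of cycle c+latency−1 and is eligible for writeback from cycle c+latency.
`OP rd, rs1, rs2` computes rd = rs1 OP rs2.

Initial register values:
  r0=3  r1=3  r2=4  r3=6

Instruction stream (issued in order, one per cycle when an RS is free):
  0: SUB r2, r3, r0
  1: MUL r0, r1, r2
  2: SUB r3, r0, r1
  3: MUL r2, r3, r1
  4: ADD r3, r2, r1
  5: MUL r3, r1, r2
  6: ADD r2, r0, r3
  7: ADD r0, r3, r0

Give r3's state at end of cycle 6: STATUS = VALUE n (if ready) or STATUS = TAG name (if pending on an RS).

  c1: issue SUB r2<-Add1  regs: r0:3,r1:3,r2:Add1,r3:6
  c2: issue MUL r0<-Mul1  regs: r0:Mul1,r1:3,r2:Add1,r3:6
  c3: CDB Add1=3; issue SUB r3<-Add1  regs: r0:Mul1,r1:3,r2:3,r3:Add1
  c4: issue MUL r2<-Mul2  regs: r0:Mul1,r1:3,r2:Mul2,r3:Add1
  c5: issue ADD r3<-Add2  regs: r0:Mul1,r1:3,r2:Mul2,r3:Add2
  c6: stall  regs: r0:Mul1,r1:3,r2:Mul2,r3:Add2

STATUS = TAG Add2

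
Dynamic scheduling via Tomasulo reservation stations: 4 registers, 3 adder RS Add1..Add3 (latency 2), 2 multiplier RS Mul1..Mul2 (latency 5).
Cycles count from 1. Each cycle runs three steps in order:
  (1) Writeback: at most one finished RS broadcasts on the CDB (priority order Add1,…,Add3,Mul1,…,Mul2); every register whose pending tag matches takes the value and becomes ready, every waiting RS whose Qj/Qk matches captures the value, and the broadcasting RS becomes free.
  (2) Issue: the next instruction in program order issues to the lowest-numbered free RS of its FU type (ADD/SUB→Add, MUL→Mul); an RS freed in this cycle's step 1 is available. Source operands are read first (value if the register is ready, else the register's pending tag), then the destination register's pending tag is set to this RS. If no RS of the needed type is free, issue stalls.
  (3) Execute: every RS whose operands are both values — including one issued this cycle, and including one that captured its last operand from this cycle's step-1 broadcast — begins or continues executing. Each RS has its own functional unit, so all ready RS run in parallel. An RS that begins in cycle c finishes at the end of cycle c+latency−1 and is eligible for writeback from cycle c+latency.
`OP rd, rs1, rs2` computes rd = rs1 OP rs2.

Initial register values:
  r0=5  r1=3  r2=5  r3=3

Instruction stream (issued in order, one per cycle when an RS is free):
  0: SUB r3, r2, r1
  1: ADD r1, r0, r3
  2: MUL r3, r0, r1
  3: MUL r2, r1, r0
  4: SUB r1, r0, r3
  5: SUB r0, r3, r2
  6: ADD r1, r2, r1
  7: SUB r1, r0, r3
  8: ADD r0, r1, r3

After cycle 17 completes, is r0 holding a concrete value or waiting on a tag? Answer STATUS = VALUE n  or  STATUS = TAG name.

c1: issue SUB r3<-Add1 | r0:5,r1:3,r2:5,r3:Add1
c2: issue ADD r1<-Add2 | r0:5,r1:Add2,r2:5,r3:Add1
c3: CDB Add1=2; issue MUL r3<-Mul1 | r0:5,r1:Add2,r2:5,r3:Mul1
c4: issue MUL r2<-Mul2 | r0:5,r1:Add2,r2:Mul2,r3:Mul1
c5: CDB Add2=7; issue SUB r1<-Add1 | r0:5,r1:Add1,r2:Mul2,r3:Mul1
c6: issue SUB r0<-Add2 | r0:Add2,r1:Add1,r2:Mul2,r3:Mul1
c7: issue ADD r1<-Add3 | r0:Add2,r1:Add3,r2:Mul2,r3:Mul1
c8: stall | r0:Add2,r1:Add3,r2:Mul2,r3:Mul1
c9: stall | r0:Add2,r1:Add3,r2:Mul2,r3:Mul1
c10: CDB Mul1=35; stall | r0:Add2,r1:Add3,r2:Mul2,r3:35
c11: CDB Mul2=35; stall | r0:Add2,r1:Add3,r2:35,r3:35
c12: CDB Add1=-30; issue SUB r1<-Add1 | r0:Add2,r1:Add1,r2:35,r3:35
c13: CDB Add2=0; issue ADD r0<-Add2 | r0:Add2,r1:Add1,r2:35,r3:35
c14: CDB Add3=5 | r0:Add2,r1:Add1,r2:35,r3:35
c15: CDB Add1=-35 | r0:Add2,r1:-35,r2:35,r3:35
c16: - | r0:Add2,r1:-35,r2:35,r3:35
c17: CDB Add2=0 | r0:0,r1:-35,r2:35,r3:35

STATUS = VALUE 0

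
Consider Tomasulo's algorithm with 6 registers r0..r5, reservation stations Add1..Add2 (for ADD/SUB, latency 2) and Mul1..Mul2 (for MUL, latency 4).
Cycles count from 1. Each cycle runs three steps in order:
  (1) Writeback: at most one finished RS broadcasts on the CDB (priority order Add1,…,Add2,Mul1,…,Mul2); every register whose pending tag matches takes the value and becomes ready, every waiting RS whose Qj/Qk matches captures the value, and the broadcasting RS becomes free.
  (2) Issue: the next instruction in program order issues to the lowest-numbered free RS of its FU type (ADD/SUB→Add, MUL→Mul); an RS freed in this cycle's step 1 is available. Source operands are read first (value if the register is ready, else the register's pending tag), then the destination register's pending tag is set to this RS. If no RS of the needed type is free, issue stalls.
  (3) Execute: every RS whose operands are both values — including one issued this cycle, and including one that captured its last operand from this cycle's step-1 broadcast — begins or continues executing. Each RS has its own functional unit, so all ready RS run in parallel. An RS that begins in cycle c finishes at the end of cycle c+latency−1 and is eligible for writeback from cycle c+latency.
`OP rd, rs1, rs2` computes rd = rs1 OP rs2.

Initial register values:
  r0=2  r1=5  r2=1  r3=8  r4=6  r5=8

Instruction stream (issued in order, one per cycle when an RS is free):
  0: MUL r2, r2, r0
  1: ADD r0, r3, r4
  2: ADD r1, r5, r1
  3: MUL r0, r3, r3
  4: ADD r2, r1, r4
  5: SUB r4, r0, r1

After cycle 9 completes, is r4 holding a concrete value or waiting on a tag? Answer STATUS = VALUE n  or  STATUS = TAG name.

cycle 1: issue MUL r2<-Mul1 // r0:2,r1:5,r2:Mul1,r3:8,r4:6,r5:8
cycle 2: issue ADD r0<-Add1 // r0:Add1,r1:5,r2:Mul1,r3:8,r4:6,r5:8
cycle 3: issue ADD r1<-Add2 // r0:Add1,r1:Add2,r2:Mul1,r3:8,r4:6,r5:8
cycle 4: CDB Add1=14; issue MUL r0<-Mul2 // r0:Mul2,r1:Add2,r2:Mul1,r3:8,r4:6,r5:8
cycle 5: CDB Add2=13; issue ADD r2<-Add1 // r0:Mul2,r1:13,r2:Add1,r3:8,r4:6,r5:8
cycle 6: CDB Mul1=2; issue SUB r4<-Add2 // r0:Mul2,r1:13,r2:Add1,r3:8,r4:Add2,r5:8
cycle 7: CDB Add1=19 // r0:Mul2,r1:13,r2:19,r3:8,r4:Add2,r5:8
cycle 8: CDB Mul2=64 // r0:64,r1:13,r2:19,r3:8,r4:Add2,r5:8
cycle 9: - // r0:64,r1:13,r2:19,r3:8,r4:Add2,r5:8

STATUS = TAG Add2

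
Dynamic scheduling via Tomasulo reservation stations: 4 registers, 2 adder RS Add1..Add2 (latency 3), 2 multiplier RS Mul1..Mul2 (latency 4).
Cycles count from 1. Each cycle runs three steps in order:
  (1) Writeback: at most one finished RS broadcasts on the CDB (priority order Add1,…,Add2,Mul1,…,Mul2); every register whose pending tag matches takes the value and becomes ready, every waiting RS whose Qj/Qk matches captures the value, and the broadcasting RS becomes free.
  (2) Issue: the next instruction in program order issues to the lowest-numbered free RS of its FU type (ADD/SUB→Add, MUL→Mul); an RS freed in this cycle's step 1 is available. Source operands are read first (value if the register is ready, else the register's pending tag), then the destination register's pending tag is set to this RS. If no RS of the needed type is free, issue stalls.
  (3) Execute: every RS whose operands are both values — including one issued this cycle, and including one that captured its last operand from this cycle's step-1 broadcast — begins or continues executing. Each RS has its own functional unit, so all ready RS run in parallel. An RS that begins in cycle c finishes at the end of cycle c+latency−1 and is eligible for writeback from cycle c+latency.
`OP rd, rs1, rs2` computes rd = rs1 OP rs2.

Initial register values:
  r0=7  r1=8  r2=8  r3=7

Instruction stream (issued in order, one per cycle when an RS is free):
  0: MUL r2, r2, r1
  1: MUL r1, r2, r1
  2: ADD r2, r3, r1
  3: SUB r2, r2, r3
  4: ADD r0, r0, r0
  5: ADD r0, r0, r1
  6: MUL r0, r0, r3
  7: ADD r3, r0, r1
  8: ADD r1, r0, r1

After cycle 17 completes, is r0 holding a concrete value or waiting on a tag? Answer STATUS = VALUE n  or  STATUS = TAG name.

STATUS = TAG Mul1

c1: issue MUL r2<-Mul1 | r0:7,r1:8,r2:Mul1,r3:7
c2: issue MUL r1<-Mul2 | r0:7,r1:Mul2,r2:Mul1,r3:7
c3: issue ADD r2<-Add1 | r0:7,r1:Mul2,r2:Add1,r3:7
c4: issue SUB r2<-Add2 | r0:7,r1:Mul2,r2:Add2,r3:7
c5: CDB Mul1=64; stall | r0:7,r1:Mul2,r2:Add2,r3:7
c6: stall | r0:7,r1:Mul2,r2:Add2,r3:7
c7: stall | r0:7,r1:Mul2,r2:Add2,r3:7
c8: stall | r0:7,r1:Mul2,r2:Add2,r3:7
c9: CDB Mul2=512; stall | r0:7,r1:512,r2:Add2,r3:7
c10: stall | r0:7,r1:512,r2:Add2,r3:7
c11: stall | r0:7,r1:512,r2:Add2,r3:7
c12: CDB Add1=519; issue ADD r0<-Add1 | r0:Add1,r1:512,r2:Add2,r3:7
c13: stall | r0:Add1,r1:512,r2:Add2,r3:7
c14: stall | r0:Add1,r1:512,r2:Add2,r3:7
c15: CDB Add1=14; issue ADD r0<-Add1 | r0:Add1,r1:512,r2:Add2,r3:7
c16: CDB Add2=512; issue MUL r0<-Mul1 | r0:Mul1,r1:512,r2:512,r3:7
c17: issue ADD r3<-Add2 | r0:Mul1,r1:512,r2:512,r3:Add2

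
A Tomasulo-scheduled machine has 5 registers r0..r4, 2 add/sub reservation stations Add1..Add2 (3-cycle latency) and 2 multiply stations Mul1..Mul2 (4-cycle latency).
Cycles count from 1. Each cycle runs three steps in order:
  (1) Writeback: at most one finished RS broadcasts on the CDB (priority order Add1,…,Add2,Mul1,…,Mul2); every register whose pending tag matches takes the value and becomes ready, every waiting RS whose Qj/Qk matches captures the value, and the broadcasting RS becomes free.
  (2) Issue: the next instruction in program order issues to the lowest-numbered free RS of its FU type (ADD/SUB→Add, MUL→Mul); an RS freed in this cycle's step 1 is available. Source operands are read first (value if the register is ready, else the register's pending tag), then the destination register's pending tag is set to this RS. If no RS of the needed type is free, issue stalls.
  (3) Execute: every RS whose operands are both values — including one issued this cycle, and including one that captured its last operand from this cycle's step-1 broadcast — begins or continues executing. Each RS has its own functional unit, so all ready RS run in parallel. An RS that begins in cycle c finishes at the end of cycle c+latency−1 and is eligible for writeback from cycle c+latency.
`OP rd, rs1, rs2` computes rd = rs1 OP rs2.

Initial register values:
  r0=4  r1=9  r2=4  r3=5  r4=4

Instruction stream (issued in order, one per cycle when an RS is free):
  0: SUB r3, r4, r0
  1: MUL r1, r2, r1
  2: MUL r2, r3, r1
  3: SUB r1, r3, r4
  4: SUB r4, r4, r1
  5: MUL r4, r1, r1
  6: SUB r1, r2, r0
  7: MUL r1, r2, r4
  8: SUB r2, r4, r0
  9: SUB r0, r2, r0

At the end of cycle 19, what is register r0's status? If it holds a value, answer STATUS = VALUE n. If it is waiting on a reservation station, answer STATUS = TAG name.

cycle 1: issue SUB r3<-Add1 // r0:4,r1:9,r2:4,r3:Add1,r4:4
cycle 2: issue MUL r1<-Mul1 // r0:4,r1:Mul1,r2:4,r3:Add1,r4:4
cycle 3: issue MUL r2<-Mul2 // r0:4,r1:Mul1,r2:Mul2,r3:Add1,r4:4
cycle 4: CDB Add1=0; issue SUB r1<-Add1 // r0:4,r1:Add1,r2:Mul2,r3:0,r4:4
cycle 5: issue SUB r4<-Add2 // r0:4,r1:Add1,r2:Mul2,r3:0,r4:Add2
cycle 6: CDB Mul1=36; issue MUL r4<-Mul1 // r0:4,r1:Add1,r2:Mul2,r3:0,r4:Mul1
cycle 7: CDB Add1=-4; issue SUB r1<-Add1 // r0:4,r1:Add1,r2:Mul2,r3:0,r4:Mul1
cycle 8: stall // r0:4,r1:Add1,r2:Mul2,r3:0,r4:Mul1
cycle 9: stall // r0:4,r1:Add1,r2:Mul2,r3:0,r4:Mul1
cycle 10: CDB Add2=8; stall // r0:4,r1:Add1,r2:Mul2,r3:0,r4:Mul1
cycle 11: CDB Mul1=16; issue MUL r1<-Mul1 // r0:4,r1:Mul1,r2:Mul2,r3:0,r4:16
cycle 12: CDB Mul2=0; issue SUB r2<-Add2 // r0:4,r1:Mul1,r2:Add2,r3:0,r4:16
cycle 13: stall // r0:4,r1:Mul1,r2:Add2,r3:0,r4:16
cycle 14: stall // r0:4,r1:Mul1,r2:Add2,r3:0,r4:16
cycle 15: CDB Add1=-4; issue SUB r0<-Add1 // r0:Add1,r1:Mul1,r2:Add2,r3:0,r4:16
cycle 16: CDB Add2=12 // r0:Add1,r1:Mul1,r2:12,r3:0,r4:16
cycle 17: CDB Mul1=0 // r0:Add1,r1:0,r2:12,r3:0,r4:16
cycle 18: - // r0:Add1,r1:0,r2:12,r3:0,r4:16
cycle 19: CDB Add1=8 // r0:8,r1:0,r2:12,r3:0,r4:16

STATUS = VALUE 8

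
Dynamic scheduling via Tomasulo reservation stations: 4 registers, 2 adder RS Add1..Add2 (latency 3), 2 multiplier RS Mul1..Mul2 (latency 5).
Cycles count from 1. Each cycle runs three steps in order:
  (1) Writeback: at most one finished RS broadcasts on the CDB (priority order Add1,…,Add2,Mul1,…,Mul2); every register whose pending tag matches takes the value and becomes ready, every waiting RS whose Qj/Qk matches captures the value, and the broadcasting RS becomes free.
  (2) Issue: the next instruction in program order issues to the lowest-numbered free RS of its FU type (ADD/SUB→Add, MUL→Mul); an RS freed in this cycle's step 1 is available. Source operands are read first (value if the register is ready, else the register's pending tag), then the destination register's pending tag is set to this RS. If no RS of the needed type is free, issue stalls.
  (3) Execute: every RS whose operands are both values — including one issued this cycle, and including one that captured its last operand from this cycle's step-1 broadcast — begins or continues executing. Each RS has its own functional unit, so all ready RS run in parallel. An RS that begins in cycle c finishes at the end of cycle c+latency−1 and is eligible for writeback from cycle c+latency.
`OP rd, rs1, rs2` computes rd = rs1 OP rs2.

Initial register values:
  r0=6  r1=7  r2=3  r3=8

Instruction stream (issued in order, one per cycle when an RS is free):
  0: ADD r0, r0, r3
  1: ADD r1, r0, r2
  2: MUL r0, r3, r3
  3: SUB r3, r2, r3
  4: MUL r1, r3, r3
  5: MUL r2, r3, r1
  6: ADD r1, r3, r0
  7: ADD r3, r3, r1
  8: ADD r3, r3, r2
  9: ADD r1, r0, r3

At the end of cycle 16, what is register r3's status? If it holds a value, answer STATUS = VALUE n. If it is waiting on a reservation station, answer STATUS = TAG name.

STATUS = TAG Add1

  c1: issue ADD r0<-Add1  regs: r0:Add1,r1:7,r2:3,r3:8
  c2: issue ADD r1<-Add2  regs: r0:Add1,r1:Add2,r2:3,r3:8
  c3: issue MUL r0<-Mul1  regs: r0:Mul1,r1:Add2,r2:3,r3:8
  c4: CDB Add1=14; issue SUB r3<-Add1  regs: r0:Mul1,r1:Add2,r2:3,r3:Add1
  c5: issue MUL r1<-Mul2  regs: r0:Mul1,r1:Mul2,r2:3,r3:Add1
  c6: stall  regs: r0:Mul1,r1:Mul2,r2:3,r3:Add1
  c7: CDB Add1=-5; stall  regs: r0:Mul1,r1:Mul2,r2:3,r3:-5
  c8: CDB Add2=17; stall  regs: r0:Mul1,r1:Mul2,r2:3,r3:-5
  c9: CDB Mul1=64; issue MUL r2<-Mul1  regs: r0:64,r1:Mul2,r2:Mul1,r3:-5
  c10: issue ADD r1<-Add1  regs: r0:64,r1:Add1,r2:Mul1,r3:-5
  c11: issue ADD r3<-Add2  regs: r0:64,r1:Add1,r2:Mul1,r3:Add2
  c12: CDB Mul2=25; stall  regs: r0:64,r1:Add1,r2:Mul1,r3:Add2
  c13: CDB Add1=59; issue ADD r3<-Add1  regs: r0:64,r1:59,r2:Mul1,r3:Add1
  c14: stall  regs: r0:64,r1:59,r2:Mul1,r3:Add1
  c15: stall  regs: r0:64,r1:59,r2:Mul1,r3:Add1
  c16: CDB Add2=54; issue ADD r1<-Add2  regs: r0:64,r1:Add2,r2:Mul1,r3:Add1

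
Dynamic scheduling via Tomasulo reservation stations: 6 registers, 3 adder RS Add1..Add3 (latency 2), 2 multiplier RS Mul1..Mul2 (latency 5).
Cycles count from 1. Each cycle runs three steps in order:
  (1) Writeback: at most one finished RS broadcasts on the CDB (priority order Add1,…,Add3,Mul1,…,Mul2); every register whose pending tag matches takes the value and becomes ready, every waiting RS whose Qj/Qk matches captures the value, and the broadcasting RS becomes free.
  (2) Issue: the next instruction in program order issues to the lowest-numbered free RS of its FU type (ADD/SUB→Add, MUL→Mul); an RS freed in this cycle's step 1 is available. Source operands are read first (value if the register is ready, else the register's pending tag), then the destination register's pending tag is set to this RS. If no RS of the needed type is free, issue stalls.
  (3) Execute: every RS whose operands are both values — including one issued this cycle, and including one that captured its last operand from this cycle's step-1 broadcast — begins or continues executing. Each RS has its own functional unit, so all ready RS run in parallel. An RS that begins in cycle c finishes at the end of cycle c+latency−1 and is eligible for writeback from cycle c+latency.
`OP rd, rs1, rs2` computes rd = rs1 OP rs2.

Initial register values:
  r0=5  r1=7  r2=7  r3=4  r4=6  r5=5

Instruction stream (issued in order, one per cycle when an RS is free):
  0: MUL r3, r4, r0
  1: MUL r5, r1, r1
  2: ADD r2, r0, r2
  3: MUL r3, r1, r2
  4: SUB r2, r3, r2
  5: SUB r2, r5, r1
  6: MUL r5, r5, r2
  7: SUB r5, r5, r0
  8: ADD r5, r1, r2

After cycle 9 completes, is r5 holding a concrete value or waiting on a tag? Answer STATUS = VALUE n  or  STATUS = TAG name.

  c1: issue MUL r3<-Mul1  regs: r0:5,r1:7,r2:7,r3:Mul1,r4:6,r5:5
  c2: issue MUL r5<-Mul2  regs: r0:5,r1:7,r2:7,r3:Mul1,r4:6,r5:Mul2
  c3: issue ADD r2<-Add1  regs: r0:5,r1:7,r2:Add1,r3:Mul1,r4:6,r5:Mul2
  c4: stall  regs: r0:5,r1:7,r2:Add1,r3:Mul1,r4:6,r5:Mul2
  c5: CDB Add1=12; stall  regs: r0:5,r1:7,r2:12,r3:Mul1,r4:6,r5:Mul2
  c6: CDB Mul1=30; issue MUL r3<-Mul1  regs: r0:5,r1:7,r2:12,r3:Mul1,r4:6,r5:Mul2
  c7: CDB Mul2=49; issue SUB r2<-Add1  regs: r0:5,r1:7,r2:Add1,r3:Mul1,r4:6,r5:49
  c8: issue SUB r2<-Add2  regs: r0:5,r1:7,r2:Add2,r3:Mul1,r4:6,r5:49
  c9: issue MUL r5<-Mul2  regs: r0:5,r1:7,r2:Add2,r3:Mul1,r4:6,r5:Mul2

STATUS = TAG Mul2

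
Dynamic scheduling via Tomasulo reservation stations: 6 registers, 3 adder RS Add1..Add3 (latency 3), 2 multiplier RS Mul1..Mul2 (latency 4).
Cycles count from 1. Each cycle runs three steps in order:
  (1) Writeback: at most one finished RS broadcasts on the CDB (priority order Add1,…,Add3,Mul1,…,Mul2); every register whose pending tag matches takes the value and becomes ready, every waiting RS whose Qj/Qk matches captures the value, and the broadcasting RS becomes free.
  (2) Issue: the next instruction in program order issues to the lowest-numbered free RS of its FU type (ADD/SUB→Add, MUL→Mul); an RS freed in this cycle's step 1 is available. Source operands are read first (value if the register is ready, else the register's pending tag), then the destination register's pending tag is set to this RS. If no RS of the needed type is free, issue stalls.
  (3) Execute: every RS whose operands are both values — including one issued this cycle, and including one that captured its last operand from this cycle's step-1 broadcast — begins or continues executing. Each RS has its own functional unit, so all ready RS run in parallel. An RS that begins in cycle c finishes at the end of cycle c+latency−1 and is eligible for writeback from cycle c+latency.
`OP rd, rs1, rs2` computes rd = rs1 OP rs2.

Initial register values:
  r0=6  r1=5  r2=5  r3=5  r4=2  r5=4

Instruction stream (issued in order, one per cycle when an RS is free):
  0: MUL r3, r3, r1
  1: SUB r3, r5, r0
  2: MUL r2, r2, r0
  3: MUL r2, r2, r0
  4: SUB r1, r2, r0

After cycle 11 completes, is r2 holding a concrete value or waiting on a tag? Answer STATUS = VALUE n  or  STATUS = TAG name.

STATUS = VALUE 180

c1: issue MUL r3<-Mul1 | r0:6,r1:5,r2:5,r3:Mul1,r4:2,r5:4
c2: issue SUB r3<-Add1 | r0:6,r1:5,r2:5,r3:Add1,r4:2,r5:4
c3: issue MUL r2<-Mul2 | r0:6,r1:5,r2:Mul2,r3:Add1,r4:2,r5:4
c4: stall | r0:6,r1:5,r2:Mul2,r3:Add1,r4:2,r5:4
c5: CDB Add1=-2; stall | r0:6,r1:5,r2:Mul2,r3:-2,r4:2,r5:4
c6: CDB Mul1=25; issue MUL r2<-Mul1 | r0:6,r1:5,r2:Mul1,r3:-2,r4:2,r5:4
c7: CDB Mul2=30; issue SUB r1<-Add1 | r0:6,r1:Add1,r2:Mul1,r3:-2,r4:2,r5:4
c8: - | r0:6,r1:Add1,r2:Mul1,r3:-2,r4:2,r5:4
c9: - | r0:6,r1:Add1,r2:Mul1,r3:-2,r4:2,r5:4
c10: - | r0:6,r1:Add1,r2:Mul1,r3:-2,r4:2,r5:4
c11: CDB Mul1=180 | r0:6,r1:Add1,r2:180,r3:-2,r4:2,r5:4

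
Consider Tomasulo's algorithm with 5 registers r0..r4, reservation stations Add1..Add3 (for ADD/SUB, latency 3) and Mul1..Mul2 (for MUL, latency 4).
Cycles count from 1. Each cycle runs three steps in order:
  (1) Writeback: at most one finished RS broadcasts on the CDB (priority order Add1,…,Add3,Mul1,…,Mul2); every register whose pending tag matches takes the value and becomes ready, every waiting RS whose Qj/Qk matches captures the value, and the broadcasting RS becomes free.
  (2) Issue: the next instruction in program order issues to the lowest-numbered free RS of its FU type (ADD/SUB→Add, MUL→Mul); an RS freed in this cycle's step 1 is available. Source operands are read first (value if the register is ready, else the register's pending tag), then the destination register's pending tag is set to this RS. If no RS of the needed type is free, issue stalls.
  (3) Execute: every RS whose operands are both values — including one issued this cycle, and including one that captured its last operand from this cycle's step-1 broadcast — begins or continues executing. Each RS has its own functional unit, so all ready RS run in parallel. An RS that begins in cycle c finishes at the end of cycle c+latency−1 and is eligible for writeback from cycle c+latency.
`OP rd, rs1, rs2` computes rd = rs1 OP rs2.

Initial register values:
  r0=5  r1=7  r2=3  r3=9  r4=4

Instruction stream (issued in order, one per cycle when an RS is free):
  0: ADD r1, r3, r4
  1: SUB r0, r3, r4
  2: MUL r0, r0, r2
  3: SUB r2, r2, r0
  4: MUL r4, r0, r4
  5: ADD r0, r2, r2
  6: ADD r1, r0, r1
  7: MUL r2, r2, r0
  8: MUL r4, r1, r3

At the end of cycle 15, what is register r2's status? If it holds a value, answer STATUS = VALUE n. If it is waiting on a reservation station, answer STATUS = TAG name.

STATUS = TAG Mul1

cycle 1: issue ADD r1<-Add1 // r0:5,r1:Add1,r2:3,r3:9,r4:4
cycle 2: issue SUB r0<-Add2 // r0:Add2,r1:Add1,r2:3,r3:9,r4:4
cycle 3: issue MUL r0<-Mul1 // r0:Mul1,r1:Add1,r2:3,r3:9,r4:4
cycle 4: CDB Add1=13; issue SUB r2<-Add1 // r0:Mul1,r1:13,r2:Add1,r3:9,r4:4
cycle 5: CDB Add2=5; issue MUL r4<-Mul2 // r0:Mul1,r1:13,r2:Add1,r3:9,r4:Mul2
cycle 6: issue ADD r0<-Add2 // r0:Add2,r1:13,r2:Add1,r3:9,r4:Mul2
cycle 7: issue ADD r1<-Add3 // r0:Add2,r1:Add3,r2:Add1,r3:9,r4:Mul2
cycle 8: stall // r0:Add2,r1:Add3,r2:Add1,r3:9,r4:Mul2
cycle 9: CDB Mul1=15; issue MUL r2<-Mul1 // r0:Add2,r1:Add3,r2:Mul1,r3:9,r4:Mul2
cycle 10: stall // r0:Add2,r1:Add3,r2:Mul1,r3:9,r4:Mul2
cycle 11: stall // r0:Add2,r1:Add3,r2:Mul1,r3:9,r4:Mul2
cycle 12: CDB Add1=-12; stall // r0:Add2,r1:Add3,r2:Mul1,r3:9,r4:Mul2
cycle 13: CDB Mul2=60; issue MUL r4<-Mul2 // r0:Add2,r1:Add3,r2:Mul1,r3:9,r4:Mul2
cycle 14: - // r0:Add2,r1:Add3,r2:Mul1,r3:9,r4:Mul2
cycle 15: CDB Add2=-24 // r0:-24,r1:Add3,r2:Mul1,r3:9,r4:Mul2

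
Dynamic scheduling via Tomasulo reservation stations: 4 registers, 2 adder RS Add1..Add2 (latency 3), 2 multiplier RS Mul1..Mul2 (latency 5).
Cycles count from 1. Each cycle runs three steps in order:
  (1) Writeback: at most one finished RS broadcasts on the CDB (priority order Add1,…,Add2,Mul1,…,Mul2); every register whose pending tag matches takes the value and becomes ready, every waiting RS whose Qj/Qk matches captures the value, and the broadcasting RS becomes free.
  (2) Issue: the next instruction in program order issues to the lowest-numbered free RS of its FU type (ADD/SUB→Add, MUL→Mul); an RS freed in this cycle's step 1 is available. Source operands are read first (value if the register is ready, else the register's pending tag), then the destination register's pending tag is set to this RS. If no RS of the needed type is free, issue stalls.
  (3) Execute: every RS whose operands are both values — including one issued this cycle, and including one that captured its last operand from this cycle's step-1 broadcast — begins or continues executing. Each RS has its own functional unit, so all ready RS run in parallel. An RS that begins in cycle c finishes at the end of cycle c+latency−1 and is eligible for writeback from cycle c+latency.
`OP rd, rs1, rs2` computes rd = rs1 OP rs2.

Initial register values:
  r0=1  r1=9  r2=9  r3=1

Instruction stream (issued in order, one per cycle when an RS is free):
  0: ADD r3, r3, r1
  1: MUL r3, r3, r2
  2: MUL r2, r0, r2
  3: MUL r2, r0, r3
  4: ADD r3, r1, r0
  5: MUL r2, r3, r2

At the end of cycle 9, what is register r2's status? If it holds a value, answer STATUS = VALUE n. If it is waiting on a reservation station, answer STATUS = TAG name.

STATUS = TAG Mul2

  c1: issue ADD r3<-Add1  regs: r0:1,r1:9,r2:9,r3:Add1
  c2: issue MUL r3<-Mul1  regs: r0:1,r1:9,r2:9,r3:Mul1
  c3: issue MUL r2<-Mul2  regs: r0:1,r1:9,r2:Mul2,r3:Mul1
  c4: CDB Add1=10; stall  regs: r0:1,r1:9,r2:Mul2,r3:Mul1
  c5: stall  regs: r0:1,r1:9,r2:Mul2,r3:Mul1
  c6: stall  regs: r0:1,r1:9,r2:Mul2,r3:Mul1
  c7: stall  regs: r0:1,r1:9,r2:Mul2,r3:Mul1
  c8: CDB Mul2=9; issue MUL r2<-Mul2  regs: r0:1,r1:9,r2:Mul2,r3:Mul1
  c9: CDB Mul1=90; issue ADD r3<-Add1  regs: r0:1,r1:9,r2:Mul2,r3:Add1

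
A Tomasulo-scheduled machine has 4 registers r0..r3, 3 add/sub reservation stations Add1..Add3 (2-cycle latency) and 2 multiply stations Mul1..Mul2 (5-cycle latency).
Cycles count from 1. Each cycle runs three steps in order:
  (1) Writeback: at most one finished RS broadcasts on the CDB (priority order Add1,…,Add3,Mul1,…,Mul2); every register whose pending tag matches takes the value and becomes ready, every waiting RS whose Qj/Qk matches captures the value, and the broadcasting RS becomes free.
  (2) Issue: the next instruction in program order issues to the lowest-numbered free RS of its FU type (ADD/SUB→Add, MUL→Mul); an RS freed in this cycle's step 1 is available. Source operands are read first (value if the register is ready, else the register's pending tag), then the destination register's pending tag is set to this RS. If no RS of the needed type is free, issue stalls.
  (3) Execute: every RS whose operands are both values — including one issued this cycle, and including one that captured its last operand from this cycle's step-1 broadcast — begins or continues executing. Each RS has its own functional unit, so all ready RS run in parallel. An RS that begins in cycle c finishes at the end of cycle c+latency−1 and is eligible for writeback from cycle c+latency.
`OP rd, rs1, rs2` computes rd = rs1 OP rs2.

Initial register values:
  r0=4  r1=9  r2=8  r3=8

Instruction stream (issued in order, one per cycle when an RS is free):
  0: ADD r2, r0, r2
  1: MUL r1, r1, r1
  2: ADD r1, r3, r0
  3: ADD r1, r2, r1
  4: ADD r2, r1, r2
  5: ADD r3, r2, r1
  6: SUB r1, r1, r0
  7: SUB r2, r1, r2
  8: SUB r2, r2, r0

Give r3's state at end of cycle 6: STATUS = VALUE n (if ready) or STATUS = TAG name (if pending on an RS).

STATUS = TAG Add3

cycle 1: issue ADD r2<-Add1 // r0:4,r1:9,r2:Add1,r3:8
cycle 2: issue MUL r1<-Mul1 // r0:4,r1:Mul1,r2:Add1,r3:8
cycle 3: CDB Add1=12; issue ADD r1<-Add1 // r0:4,r1:Add1,r2:12,r3:8
cycle 4: issue ADD r1<-Add2 // r0:4,r1:Add2,r2:12,r3:8
cycle 5: CDB Add1=12; issue ADD r2<-Add1 // r0:4,r1:Add2,r2:Add1,r3:8
cycle 6: issue ADD r3<-Add3 // r0:4,r1:Add2,r2:Add1,r3:Add3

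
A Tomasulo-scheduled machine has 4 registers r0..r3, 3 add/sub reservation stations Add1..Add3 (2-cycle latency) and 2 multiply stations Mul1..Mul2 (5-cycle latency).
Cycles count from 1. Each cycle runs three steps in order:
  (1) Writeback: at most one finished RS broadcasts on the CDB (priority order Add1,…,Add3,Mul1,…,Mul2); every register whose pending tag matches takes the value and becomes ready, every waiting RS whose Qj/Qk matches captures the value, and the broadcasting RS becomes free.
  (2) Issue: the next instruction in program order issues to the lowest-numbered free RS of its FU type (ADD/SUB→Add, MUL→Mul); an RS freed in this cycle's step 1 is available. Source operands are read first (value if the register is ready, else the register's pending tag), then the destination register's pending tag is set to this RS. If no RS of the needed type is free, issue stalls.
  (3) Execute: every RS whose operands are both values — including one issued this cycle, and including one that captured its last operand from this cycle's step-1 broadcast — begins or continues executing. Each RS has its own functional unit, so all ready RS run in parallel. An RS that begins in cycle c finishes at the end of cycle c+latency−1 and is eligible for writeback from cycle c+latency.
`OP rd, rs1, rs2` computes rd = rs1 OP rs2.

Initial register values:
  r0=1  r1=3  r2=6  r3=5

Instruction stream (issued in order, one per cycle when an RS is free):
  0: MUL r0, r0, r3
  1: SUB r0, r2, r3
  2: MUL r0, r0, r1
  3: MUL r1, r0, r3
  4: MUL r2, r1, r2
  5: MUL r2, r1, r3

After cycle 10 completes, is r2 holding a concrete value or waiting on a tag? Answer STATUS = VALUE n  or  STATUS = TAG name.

STATUS = TAG Mul2

c1: issue MUL r0<-Mul1 | r0:Mul1,r1:3,r2:6,r3:5
c2: issue SUB r0<-Add1 | r0:Add1,r1:3,r2:6,r3:5
c3: issue MUL r0<-Mul2 | r0:Mul2,r1:3,r2:6,r3:5
c4: CDB Add1=1; stall | r0:Mul2,r1:3,r2:6,r3:5
c5: stall | r0:Mul2,r1:3,r2:6,r3:5
c6: CDB Mul1=5; issue MUL r1<-Mul1 | r0:Mul2,r1:Mul1,r2:6,r3:5
c7: stall | r0:Mul2,r1:Mul1,r2:6,r3:5
c8: stall | r0:Mul2,r1:Mul1,r2:6,r3:5
c9: CDB Mul2=3; issue MUL r2<-Mul2 | r0:3,r1:Mul1,r2:Mul2,r3:5
c10: stall | r0:3,r1:Mul1,r2:Mul2,r3:5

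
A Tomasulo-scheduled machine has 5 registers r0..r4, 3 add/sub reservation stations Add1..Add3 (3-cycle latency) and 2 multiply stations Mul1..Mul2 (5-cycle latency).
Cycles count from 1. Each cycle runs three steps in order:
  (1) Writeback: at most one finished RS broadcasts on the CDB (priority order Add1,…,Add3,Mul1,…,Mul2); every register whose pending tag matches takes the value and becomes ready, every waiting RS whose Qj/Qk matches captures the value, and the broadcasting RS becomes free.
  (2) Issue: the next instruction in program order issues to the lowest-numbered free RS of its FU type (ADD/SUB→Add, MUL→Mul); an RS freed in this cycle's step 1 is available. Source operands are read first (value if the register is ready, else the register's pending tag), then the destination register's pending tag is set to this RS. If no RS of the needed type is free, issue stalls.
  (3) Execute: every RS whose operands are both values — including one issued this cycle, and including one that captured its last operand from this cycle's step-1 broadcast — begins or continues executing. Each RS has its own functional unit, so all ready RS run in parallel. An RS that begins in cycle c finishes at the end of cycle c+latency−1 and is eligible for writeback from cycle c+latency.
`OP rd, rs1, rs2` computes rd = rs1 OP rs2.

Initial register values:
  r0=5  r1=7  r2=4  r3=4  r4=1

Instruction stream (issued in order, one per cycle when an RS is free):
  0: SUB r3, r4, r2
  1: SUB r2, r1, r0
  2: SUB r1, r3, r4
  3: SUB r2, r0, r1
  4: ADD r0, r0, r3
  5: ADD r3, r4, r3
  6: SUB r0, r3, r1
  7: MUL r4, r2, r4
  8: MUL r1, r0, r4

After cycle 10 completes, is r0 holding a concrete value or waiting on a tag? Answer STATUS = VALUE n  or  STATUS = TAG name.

STATUS = TAG Add2

c1: issue SUB r3<-Add1 | r0:5,r1:7,r2:4,r3:Add1,r4:1
c2: issue SUB r2<-Add2 | r0:5,r1:7,r2:Add2,r3:Add1,r4:1
c3: issue SUB r1<-Add3 | r0:5,r1:Add3,r2:Add2,r3:Add1,r4:1
c4: CDB Add1=-3; issue SUB r2<-Add1 | r0:5,r1:Add3,r2:Add1,r3:-3,r4:1
c5: CDB Add2=2; issue ADD r0<-Add2 | r0:Add2,r1:Add3,r2:Add1,r3:-3,r4:1
c6: stall | r0:Add2,r1:Add3,r2:Add1,r3:-3,r4:1
c7: CDB Add3=-4; issue ADD r3<-Add3 | r0:Add2,r1:-4,r2:Add1,r3:Add3,r4:1
c8: CDB Add2=2; issue SUB r0<-Add2 | r0:Add2,r1:-4,r2:Add1,r3:Add3,r4:1
c9: issue MUL r4<-Mul1 | r0:Add2,r1:-4,r2:Add1,r3:Add3,r4:Mul1
c10: CDB Add1=9; issue MUL r1<-Mul2 | r0:Add2,r1:Mul2,r2:9,r3:Add3,r4:Mul1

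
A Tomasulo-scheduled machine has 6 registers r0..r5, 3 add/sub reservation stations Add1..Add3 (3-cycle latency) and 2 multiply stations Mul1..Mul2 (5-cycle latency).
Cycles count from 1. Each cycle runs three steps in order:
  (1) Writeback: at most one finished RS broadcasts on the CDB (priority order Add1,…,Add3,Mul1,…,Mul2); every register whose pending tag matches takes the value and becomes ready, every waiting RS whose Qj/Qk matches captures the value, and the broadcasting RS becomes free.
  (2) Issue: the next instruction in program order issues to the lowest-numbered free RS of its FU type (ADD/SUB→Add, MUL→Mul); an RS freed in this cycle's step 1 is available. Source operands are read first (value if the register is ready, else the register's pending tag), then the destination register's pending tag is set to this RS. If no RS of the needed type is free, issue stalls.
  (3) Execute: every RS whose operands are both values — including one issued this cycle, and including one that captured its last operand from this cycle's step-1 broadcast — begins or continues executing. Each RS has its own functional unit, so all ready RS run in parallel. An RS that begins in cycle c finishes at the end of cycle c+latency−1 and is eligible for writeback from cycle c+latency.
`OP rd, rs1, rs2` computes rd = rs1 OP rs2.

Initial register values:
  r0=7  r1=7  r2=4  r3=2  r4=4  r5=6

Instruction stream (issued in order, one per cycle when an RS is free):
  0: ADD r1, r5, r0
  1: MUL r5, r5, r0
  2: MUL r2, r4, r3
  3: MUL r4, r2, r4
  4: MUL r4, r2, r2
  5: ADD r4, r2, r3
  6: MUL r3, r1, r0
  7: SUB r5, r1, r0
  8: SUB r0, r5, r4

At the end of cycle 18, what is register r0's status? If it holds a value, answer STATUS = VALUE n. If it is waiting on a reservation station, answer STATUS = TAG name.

STATUS = TAG Add2

  c1: issue ADD r1<-Add1  regs: r0:7,r1:Add1,r2:4,r3:2,r4:4,r5:6
  c2: issue MUL r5<-Mul1  regs: r0:7,r1:Add1,r2:4,r3:2,r4:4,r5:Mul1
  c3: issue MUL r2<-Mul2  regs: r0:7,r1:Add1,r2:Mul2,r3:2,r4:4,r5:Mul1
  c4: CDB Add1=13; stall  regs: r0:7,r1:13,r2:Mul2,r3:2,r4:4,r5:Mul1
  c5: stall  regs: r0:7,r1:13,r2:Mul2,r3:2,r4:4,r5:Mul1
  c6: stall  regs: r0:7,r1:13,r2:Mul2,r3:2,r4:4,r5:Mul1
  c7: CDB Mul1=42; issue MUL r4<-Mul1  regs: r0:7,r1:13,r2:Mul2,r3:2,r4:Mul1,r5:42
  c8: CDB Mul2=8; issue MUL r4<-Mul2  regs: r0:7,r1:13,r2:8,r3:2,r4:Mul2,r5:42
  c9: issue ADD r4<-Add1  regs: r0:7,r1:13,r2:8,r3:2,r4:Add1,r5:42
  c10: stall  regs: r0:7,r1:13,r2:8,r3:2,r4:Add1,r5:42
  c11: stall  regs: r0:7,r1:13,r2:8,r3:2,r4:Add1,r5:42
  c12: CDB Add1=10; stall  regs: r0:7,r1:13,r2:8,r3:2,r4:10,r5:42
  c13: CDB Mul1=32; issue MUL r3<-Mul1  regs: r0:7,r1:13,r2:8,r3:Mul1,r4:10,r5:42
  c14: CDB Mul2=64; issue SUB r5<-Add1  regs: r0:7,r1:13,r2:8,r3:Mul1,r4:10,r5:Add1
  c15: issue SUB r0<-Add2  regs: r0:Add2,r1:13,r2:8,r3:Mul1,r4:10,r5:Add1
  c16: -  regs: r0:Add2,r1:13,r2:8,r3:Mul1,r4:10,r5:Add1
  c17: CDB Add1=6  regs: r0:Add2,r1:13,r2:8,r3:Mul1,r4:10,r5:6
  c18: CDB Mul1=91  regs: r0:Add2,r1:13,r2:8,r3:91,r4:10,r5:6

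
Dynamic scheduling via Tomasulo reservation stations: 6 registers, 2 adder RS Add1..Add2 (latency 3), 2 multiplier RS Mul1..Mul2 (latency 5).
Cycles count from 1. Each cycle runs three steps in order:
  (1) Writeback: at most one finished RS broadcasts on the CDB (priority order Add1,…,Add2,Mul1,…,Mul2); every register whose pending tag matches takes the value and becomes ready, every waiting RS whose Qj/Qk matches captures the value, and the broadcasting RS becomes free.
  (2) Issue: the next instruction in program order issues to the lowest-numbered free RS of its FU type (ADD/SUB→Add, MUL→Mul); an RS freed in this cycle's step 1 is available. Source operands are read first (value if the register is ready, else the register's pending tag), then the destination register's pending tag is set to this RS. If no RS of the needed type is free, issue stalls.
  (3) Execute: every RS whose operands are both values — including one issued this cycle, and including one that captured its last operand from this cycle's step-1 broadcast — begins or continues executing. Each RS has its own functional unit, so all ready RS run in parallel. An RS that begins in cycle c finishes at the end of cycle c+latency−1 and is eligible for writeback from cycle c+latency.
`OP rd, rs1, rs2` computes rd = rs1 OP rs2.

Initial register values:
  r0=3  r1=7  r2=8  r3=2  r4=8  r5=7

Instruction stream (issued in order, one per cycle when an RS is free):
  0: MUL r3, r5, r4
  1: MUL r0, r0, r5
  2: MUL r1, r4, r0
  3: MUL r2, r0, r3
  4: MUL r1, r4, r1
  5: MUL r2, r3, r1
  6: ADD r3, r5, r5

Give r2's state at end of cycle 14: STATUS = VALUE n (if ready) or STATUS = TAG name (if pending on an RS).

STATUS = TAG Mul2

cycle 1: issue MUL r3<-Mul1 // r0:3,r1:7,r2:8,r3:Mul1,r4:8,r5:7
cycle 2: issue MUL r0<-Mul2 // r0:Mul2,r1:7,r2:8,r3:Mul1,r4:8,r5:7
cycle 3: stall // r0:Mul2,r1:7,r2:8,r3:Mul1,r4:8,r5:7
cycle 4: stall // r0:Mul2,r1:7,r2:8,r3:Mul1,r4:8,r5:7
cycle 5: stall // r0:Mul2,r1:7,r2:8,r3:Mul1,r4:8,r5:7
cycle 6: CDB Mul1=56; issue MUL r1<-Mul1 // r0:Mul2,r1:Mul1,r2:8,r3:56,r4:8,r5:7
cycle 7: CDB Mul2=21; issue MUL r2<-Mul2 // r0:21,r1:Mul1,r2:Mul2,r3:56,r4:8,r5:7
cycle 8: stall // r0:21,r1:Mul1,r2:Mul2,r3:56,r4:8,r5:7
cycle 9: stall // r0:21,r1:Mul1,r2:Mul2,r3:56,r4:8,r5:7
cycle 10: stall // r0:21,r1:Mul1,r2:Mul2,r3:56,r4:8,r5:7
cycle 11: stall // r0:21,r1:Mul1,r2:Mul2,r3:56,r4:8,r5:7
cycle 12: CDB Mul1=168; issue MUL r1<-Mul1 // r0:21,r1:Mul1,r2:Mul2,r3:56,r4:8,r5:7
cycle 13: CDB Mul2=1176; issue MUL r2<-Mul2 // r0:21,r1:Mul1,r2:Mul2,r3:56,r4:8,r5:7
cycle 14: issue ADD r3<-Add1 // r0:21,r1:Mul1,r2:Mul2,r3:Add1,r4:8,r5:7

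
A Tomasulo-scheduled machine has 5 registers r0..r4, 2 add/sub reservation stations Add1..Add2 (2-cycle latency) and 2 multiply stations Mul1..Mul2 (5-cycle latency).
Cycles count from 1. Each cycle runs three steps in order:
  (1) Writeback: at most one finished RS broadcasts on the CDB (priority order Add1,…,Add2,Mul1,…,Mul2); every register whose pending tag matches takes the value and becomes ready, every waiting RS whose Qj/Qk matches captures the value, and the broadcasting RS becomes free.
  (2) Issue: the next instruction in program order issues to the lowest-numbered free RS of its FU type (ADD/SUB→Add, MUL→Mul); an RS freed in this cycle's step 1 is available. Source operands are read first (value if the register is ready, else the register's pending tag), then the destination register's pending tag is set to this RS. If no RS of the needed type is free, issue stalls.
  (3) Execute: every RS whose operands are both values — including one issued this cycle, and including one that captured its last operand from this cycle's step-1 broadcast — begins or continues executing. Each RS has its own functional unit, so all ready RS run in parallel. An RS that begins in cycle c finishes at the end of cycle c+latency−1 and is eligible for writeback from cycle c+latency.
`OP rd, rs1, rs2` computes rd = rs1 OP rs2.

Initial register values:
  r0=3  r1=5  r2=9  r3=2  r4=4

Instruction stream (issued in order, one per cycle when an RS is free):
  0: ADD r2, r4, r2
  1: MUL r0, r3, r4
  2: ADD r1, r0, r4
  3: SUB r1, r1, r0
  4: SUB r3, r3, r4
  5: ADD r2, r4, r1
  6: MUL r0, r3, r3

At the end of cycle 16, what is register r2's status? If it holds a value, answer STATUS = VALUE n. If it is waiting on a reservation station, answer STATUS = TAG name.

STATUS = VALUE 8

cycle 1: issue ADD r2<-Add1 // r0:3,r1:5,r2:Add1,r3:2,r4:4
cycle 2: issue MUL r0<-Mul1 // r0:Mul1,r1:5,r2:Add1,r3:2,r4:4
cycle 3: CDB Add1=13; issue ADD r1<-Add1 // r0:Mul1,r1:Add1,r2:13,r3:2,r4:4
cycle 4: issue SUB r1<-Add2 // r0:Mul1,r1:Add2,r2:13,r3:2,r4:4
cycle 5: stall // r0:Mul1,r1:Add2,r2:13,r3:2,r4:4
cycle 6: stall // r0:Mul1,r1:Add2,r2:13,r3:2,r4:4
cycle 7: CDB Mul1=8; stall // r0:8,r1:Add2,r2:13,r3:2,r4:4
cycle 8: stall // r0:8,r1:Add2,r2:13,r3:2,r4:4
cycle 9: CDB Add1=12; issue SUB r3<-Add1 // r0:8,r1:Add2,r2:13,r3:Add1,r4:4
cycle 10: stall // r0:8,r1:Add2,r2:13,r3:Add1,r4:4
cycle 11: CDB Add1=-2; issue ADD r2<-Add1 // r0:8,r1:Add2,r2:Add1,r3:-2,r4:4
cycle 12: CDB Add2=4; issue MUL r0<-Mul1 // r0:Mul1,r1:4,r2:Add1,r3:-2,r4:4
cycle 13: - // r0:Mul1,r1:4,r2:Add1,r3:-2,r4:4
cycle 14: CDB Add1=8 // r0:Mul1,r1:4,r2:8,r3:-2,r4:4
cycle 15: - // r0:Mul1,r1:4,r2:8,r3:-2,r4:4
cycle 16: - // r0:Mul1,r1:4,r2:8,r3:-2,r4:4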